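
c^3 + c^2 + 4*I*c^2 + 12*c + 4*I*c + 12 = (c + 1)*(c - 2*I)*(c + 6*I)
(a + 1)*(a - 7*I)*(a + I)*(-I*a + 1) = -I*a^4 - 5*a^3 - I*a^3 - 5*a^2 - 13*I*a^2 + 7*a - 13*I*a + 7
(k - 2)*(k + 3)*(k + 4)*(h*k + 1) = h*k^4 + 5*h*k^3 - 2*h*k^2 - 24*h*k + k^3 + 5*k^2 - 2*k - 24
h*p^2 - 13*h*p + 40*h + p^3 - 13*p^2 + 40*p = (h + p)*(p - 8)*(p - 5)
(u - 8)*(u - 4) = u^2 - 12*u + 32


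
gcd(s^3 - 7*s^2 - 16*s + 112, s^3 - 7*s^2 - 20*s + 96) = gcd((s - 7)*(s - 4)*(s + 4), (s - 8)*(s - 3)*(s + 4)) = s + 4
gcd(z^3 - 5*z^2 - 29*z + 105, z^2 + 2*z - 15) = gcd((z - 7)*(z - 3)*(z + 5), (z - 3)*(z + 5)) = z^2 + 2*z - 15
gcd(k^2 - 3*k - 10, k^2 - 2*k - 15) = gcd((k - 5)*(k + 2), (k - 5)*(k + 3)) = k - 5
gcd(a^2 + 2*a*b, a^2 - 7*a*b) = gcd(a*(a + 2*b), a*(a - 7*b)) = a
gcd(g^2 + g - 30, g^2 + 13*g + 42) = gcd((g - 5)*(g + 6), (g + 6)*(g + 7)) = g + 6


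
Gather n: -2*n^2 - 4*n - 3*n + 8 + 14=-2*n^2 - 7*n + 22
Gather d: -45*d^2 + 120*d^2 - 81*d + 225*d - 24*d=75*d^2 + 120*d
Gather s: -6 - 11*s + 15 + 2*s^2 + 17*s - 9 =2*s^2 + 6*s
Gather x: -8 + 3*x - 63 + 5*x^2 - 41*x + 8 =5*x^2 - 38*x - 63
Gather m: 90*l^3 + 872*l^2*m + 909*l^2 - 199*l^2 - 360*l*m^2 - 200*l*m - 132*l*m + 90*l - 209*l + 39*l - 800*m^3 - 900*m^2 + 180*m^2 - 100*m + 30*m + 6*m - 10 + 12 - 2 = 90*l^3 + 710*l^2 - 80*l - 800*m^3 + m^2*(-360*l - 720) + m*(872*l^2 - 332*l - 64)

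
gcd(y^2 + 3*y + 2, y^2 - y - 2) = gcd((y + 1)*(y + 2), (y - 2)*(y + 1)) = y + 1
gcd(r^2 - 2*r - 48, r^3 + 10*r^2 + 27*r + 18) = r + 6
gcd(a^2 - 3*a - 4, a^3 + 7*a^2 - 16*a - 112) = a - 4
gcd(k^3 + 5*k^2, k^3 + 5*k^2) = k^3 + 5*k^2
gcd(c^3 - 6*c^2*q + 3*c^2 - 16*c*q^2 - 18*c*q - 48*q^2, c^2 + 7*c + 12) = c + 3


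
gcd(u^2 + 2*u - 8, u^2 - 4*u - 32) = u + 4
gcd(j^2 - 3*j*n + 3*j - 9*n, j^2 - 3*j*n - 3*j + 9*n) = j - 3*n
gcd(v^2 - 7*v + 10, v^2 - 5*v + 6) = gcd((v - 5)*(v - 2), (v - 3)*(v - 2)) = v - 2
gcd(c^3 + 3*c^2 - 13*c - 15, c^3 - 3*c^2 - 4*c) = c + 1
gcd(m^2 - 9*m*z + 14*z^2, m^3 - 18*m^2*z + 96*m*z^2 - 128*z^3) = -m + 2*z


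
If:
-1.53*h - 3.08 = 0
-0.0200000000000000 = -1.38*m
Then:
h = -2.01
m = 0.01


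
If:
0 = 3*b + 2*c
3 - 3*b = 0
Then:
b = 1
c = -3/2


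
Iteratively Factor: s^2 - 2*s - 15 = (s + 3)*(s - 5)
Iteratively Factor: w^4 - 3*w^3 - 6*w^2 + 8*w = (w + 2)*(w^3 - 5*w^2 + 4*w) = (w - 1)*(w + 2)*(w^2 - 4*w) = (w - 4)*(w - 1)*(w + 2)*(w)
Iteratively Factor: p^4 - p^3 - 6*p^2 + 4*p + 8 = (p - 2)*(p^3 + p^2 - 4*p - 4) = (p - 2)^2*(p^2 + 3*p + 2) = (p - 2)^2*(p + 2)*(p + 1)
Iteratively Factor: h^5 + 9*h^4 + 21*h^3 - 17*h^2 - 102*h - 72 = (h + 1)*(h^4 + 8*h^3 + 13*h^2 - 30*h - 72) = (h + 1)*(h + 3)*(h^3 + 5*h^2 - 2*h - 24) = (h + 1)*(h + 3)^2*(h^2 + 2*h - 8) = (h + 1)*(h + 3)^2*(h + 4)*(h - 2)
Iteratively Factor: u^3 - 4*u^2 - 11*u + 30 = (u - 5)*(u^2 + u - 6) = (u - 5)*(u + 3)*(u - 2)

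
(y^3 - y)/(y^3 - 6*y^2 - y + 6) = y/(y - 6)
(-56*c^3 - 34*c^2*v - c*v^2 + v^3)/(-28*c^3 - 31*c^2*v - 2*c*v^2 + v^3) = (2*c + v)/(c + v)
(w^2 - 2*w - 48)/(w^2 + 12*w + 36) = (w - 8)/(w + 6)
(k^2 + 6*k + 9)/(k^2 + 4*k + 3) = (k + 3)/(k + 1)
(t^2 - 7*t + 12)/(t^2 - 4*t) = (t - 3)/t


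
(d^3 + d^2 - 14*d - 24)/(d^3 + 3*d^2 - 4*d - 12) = (d - 4)/(d - 2)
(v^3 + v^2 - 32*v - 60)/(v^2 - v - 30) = v + 2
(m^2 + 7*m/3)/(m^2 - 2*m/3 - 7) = m/(m - 3)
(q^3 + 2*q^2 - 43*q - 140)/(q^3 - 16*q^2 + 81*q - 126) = (q^2 + 9*q + 20)/(q^2 - 9*q + 18)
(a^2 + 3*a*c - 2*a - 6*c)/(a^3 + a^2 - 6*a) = (a + 3*c)/(a*(a + 3))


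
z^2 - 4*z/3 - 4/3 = (z - 2)*(z + 2/3)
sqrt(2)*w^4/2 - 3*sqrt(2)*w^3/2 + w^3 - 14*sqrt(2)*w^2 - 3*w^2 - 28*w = w*(w - 7)*(w + 4)*(sqrt(2)*w/2 + 1)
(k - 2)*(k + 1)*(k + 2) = k^3 + k^2 - 4*k - 4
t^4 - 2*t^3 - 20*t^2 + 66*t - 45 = (t - 3)^2*(t - 1)*(t + 5)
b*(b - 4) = b^2 - 4*b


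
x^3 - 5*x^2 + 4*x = x*(x - 4)*(x - 1)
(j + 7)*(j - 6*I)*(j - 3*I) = j^3 + 7*j^2 - 9*I*j^2 - 18*j - 63*I*j - 126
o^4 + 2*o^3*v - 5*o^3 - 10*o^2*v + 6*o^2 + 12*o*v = o*(o - 3)*(o - 2)*(o + 2*v)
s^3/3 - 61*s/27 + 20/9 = (s/3 + 1)*(s - 5/3)*(s - 4/3)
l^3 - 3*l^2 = l^2*(l - 3)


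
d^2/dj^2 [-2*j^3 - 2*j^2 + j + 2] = -12*j - 4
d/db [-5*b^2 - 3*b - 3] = -10*b - 3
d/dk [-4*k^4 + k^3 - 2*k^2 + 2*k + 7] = -16*k^3 + 3*k^2 - 4*k + 2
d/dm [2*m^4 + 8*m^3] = 8*m^2*(m + 3)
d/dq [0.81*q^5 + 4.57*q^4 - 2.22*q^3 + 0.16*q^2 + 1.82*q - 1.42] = 4.05*q^4 + 18.28*q^3 - 6.66*q^2 + 0.32*q + 1.82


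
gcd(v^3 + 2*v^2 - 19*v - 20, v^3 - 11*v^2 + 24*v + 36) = v + 1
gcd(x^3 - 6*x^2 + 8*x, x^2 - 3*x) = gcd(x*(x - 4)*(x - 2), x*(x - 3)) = x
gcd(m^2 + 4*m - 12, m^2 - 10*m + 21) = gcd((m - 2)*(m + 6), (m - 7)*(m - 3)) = 1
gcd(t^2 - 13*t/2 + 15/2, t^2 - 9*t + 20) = t - 5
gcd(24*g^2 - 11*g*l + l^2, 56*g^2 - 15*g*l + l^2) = 8*g - l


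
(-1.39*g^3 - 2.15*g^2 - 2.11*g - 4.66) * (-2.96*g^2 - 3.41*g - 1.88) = 4.1144*g^5 + 11.1039*g^4 + 16.1903*g^3 + 25.0307*g^2 + 19.8574*g + 8.7608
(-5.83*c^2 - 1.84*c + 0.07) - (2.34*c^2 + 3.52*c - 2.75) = -8.17*c^2 - 5.36*c + 2.82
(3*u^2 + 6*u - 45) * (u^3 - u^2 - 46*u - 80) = 3*u^5 + 3*u^4 - 189*u^3 - 471*u^2 + 1590*u + 3600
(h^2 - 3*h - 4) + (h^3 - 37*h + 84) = h^3 + h^2 - 40*h + 80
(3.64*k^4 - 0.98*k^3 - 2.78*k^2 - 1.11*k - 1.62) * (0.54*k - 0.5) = 1.9656*k^5 - 2.3492*k^4 - 1.0112*k^3 + 0.7906*k^2 - 0.3198*k + 0.81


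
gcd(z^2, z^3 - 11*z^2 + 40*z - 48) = 1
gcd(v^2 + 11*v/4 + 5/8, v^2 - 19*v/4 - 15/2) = 1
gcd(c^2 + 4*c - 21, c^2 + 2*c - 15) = c - 3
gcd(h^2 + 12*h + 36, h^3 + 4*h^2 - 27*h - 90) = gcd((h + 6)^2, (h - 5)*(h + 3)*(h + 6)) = h + 6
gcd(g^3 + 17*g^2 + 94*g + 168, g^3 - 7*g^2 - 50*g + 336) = g + 7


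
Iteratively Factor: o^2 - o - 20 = (o + 4)*(o - 5)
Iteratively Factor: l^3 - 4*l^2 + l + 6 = (l - 3)*(l^2 - l - 2) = (l - 3)*(l + 1)*(l - 2)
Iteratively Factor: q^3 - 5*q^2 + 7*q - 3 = (q - 1)*(q^2 - 4*q + 3) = (q - 1)^2*(q - 3)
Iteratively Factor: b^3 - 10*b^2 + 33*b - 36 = (b - 4)*(b^2 - 6*b + 9) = (b - 4)*(b - 3)*(b - 3)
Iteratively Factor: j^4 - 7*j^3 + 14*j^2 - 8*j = (j - 2)*(j^3 - 5*j^2 + 4*j) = (j - 4)*(j - 2)*(j^2 - j) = j*(j - 4)*(j - 2)*(j - 1)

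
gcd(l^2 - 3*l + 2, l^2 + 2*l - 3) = l - 1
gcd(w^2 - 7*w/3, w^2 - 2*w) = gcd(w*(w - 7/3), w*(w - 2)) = w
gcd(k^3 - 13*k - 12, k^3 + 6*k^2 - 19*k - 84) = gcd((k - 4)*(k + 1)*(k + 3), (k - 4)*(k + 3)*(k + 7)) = k^2 - k - 12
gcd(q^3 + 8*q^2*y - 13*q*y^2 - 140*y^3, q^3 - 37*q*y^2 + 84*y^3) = -q^2 - 3*q*y + 28*y^2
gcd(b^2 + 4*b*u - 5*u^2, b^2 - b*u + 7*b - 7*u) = -b + u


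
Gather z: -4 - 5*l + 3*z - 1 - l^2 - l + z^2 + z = -l^2 - 6*l + z^2 + 4*z - 5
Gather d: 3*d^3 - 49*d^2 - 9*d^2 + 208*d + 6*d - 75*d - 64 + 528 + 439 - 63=3*d^3 - 58*d^2 + 139*d + 840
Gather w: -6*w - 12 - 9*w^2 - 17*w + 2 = -9*w^2 - 23*w - 10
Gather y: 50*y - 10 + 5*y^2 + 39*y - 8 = 5*y^2 + 89*y - 18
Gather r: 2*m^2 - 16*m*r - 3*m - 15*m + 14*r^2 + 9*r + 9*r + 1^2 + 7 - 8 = 2*m^2 - 18*m + 14*r^2 + r*(18 - 16*m)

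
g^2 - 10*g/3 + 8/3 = (g - 2)*(g - 4/3)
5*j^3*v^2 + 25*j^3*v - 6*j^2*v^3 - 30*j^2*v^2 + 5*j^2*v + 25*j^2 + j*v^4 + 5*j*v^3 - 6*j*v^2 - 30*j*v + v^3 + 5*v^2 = (-5*j + v)*(-j + v)*(v + 5)*(j*v + 1)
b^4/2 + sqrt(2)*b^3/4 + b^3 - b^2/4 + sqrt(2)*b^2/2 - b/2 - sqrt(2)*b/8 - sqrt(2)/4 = (b/2 + 1)*(b - sqrt(2)/2)*(b + sqrt(2)/2)^2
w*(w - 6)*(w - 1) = w^3 - 7*w^2 + 6*w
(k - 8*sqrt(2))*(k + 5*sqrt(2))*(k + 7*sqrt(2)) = k^3 + 4*sqrt(2)*k^2 - 122*k - 560*sqrt(2)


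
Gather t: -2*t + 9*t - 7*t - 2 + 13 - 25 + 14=0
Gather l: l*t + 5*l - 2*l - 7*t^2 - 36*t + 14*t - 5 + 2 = l*(t + 3) - 7*t^2 - 22*t - 3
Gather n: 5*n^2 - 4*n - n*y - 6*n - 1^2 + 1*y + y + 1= 5*n^2 + n*(-y - 10) + 2*y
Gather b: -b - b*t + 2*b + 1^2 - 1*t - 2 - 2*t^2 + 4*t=b*(1 - t) - 2*t^2 + 3*t - 1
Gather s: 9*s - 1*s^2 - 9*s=-s^2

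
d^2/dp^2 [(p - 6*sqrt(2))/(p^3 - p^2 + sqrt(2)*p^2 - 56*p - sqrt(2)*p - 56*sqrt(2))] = 2*(-(p - 6*sqrt(2))*(-3*p^2 - 2*sqrt(2)*p + 2*p + sqrt(2) + 56)^2 + (-3*p^2 - 2*sqrt(2)*p + 2*p - (p - 6*sqrt(2))*(3*p - 1 + sqrt(2)) + sqrt(2) + 56)*(-p^3 - sqrt(2)*p^2 + p^2 + sqrt(2)*p + 56*p + 56*sqrt(2)))/(-p^3 - sqrt(2)*p^2 + p^2 + sqrt(2)*p + 56*p + 56*sqrt(2))^3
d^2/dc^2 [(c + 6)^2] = 2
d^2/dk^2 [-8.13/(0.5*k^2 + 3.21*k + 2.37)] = 8.13*(0.5*k^2 + 3.21*k - (1.0*k + 3.21)*(2.0*k + 6.42) + 2.37)/(0.5*k^2 + 3.21*k + 2.37)^3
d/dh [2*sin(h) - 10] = 2*cos(h)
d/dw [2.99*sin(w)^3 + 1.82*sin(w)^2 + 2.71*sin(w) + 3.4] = (8.97*sin(w)^2 + 3.64*sin(w) + 2.71)*cos(w)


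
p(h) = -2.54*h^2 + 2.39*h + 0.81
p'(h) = 2.39 - 5.08*h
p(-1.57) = -9.20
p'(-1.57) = 10.37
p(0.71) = 1.23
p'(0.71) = -1.22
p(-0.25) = 0.05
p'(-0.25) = 3.66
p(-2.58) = -22.26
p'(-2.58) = 15.50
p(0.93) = 0.84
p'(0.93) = -2.33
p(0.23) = 1.23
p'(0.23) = 1.22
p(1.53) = -1.48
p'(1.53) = -5.38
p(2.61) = -10.25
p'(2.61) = -10.87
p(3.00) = -14.88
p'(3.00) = -12.85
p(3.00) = -14.88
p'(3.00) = -12.85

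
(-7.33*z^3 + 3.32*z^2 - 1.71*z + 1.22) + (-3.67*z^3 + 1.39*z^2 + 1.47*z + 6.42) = -11.0*z^3 + 4.71*z^2 - 0.24*z + 7.64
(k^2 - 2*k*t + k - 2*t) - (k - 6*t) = k^2 - 2*k*t + 4*t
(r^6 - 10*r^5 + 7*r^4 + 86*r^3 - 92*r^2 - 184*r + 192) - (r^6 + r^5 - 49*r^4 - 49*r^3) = -11*r^5 + 56*r^4 + 135*r^3 - 92*r^2 - 184*r + 192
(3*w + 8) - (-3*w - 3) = 6*w + 11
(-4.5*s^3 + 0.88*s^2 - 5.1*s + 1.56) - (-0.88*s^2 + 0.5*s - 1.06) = -4.5*s^3 + 1.76*s^2 - 5.6*s + 2.62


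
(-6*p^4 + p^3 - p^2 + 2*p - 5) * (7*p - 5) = -42*p^5 + 37*p^4 - 12*p^3 + 19*p^2 - 45*p + 25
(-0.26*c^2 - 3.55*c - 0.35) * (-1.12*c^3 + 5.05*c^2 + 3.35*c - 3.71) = 0.2912*c^5 + 2.663*c^4 - 18.4065*c^3 - 12.6954*c^2 + 11.998*c + 1.2985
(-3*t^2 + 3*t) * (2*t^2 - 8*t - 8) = -6*t^4 + 30*t^3 - 24*t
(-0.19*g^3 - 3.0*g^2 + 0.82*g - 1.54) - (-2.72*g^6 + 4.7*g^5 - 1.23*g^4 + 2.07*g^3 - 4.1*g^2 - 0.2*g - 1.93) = 2.72*g^6 - 4.7*g^5 + 1.23*g^4 - 2.26*g^3 + 1.1*g^2 + 1.02*g + 0.39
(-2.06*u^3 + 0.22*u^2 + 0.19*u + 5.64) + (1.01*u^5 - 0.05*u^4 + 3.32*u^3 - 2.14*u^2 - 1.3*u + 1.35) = 1.01*u^5 - 0.05*u^4 + 1.26*u^3 - 1.92*u^2 - 1.11*u + 6.99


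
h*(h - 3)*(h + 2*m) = h^3 + 2*h^2*m - 3*h^2 - 6*h*m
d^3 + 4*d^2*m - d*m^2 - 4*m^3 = (d - m)*(d + m)*(d + 4*m)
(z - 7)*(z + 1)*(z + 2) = z^3 - 4*z^2 - 19*z - 14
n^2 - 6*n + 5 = (n - 5)*(n - 1)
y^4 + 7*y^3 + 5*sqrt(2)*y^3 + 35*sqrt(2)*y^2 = y^2*(y + 7)*(y + 5*sqrt(2))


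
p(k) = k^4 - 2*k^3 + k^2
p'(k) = 4*k^3 - 6*k^2 + 2*k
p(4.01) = 145.69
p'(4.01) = 169.46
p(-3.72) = 308.30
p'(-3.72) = -296.39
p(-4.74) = 740.25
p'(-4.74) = -570.27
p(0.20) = 0.03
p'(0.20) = 0.19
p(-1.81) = 25.87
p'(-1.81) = -47.00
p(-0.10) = 0.01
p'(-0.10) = -0.26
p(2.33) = 9.60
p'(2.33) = 22.68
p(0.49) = 0.06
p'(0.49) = 0.01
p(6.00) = 900.00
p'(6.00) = 660.00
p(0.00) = 0.00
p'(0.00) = 0.00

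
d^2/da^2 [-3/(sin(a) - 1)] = 3*(sin(a) + 2)/(sin(a) - 1)^2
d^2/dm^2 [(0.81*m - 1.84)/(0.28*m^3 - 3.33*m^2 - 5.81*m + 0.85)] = (0.381024*m^5 - 6.262536*m^4 + 48.04929*m^3 - 106.774944*m^2 - 197.210442*m - 126.638318)/(0.021952*m^9 - 0.783216*m^8 + 7.948164*m^7 - 4.222653*m^6 - 169.679643*m^5 - 317.243424*m^4 - 96.844811*m^3 + 78.86028*m^2 - 12.593175*m + 0.614125)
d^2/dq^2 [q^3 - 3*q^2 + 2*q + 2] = 6*q - 6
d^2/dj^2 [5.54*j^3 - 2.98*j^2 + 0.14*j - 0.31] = 33.24*j - 5.96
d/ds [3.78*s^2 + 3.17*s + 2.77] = 7.56*s + 3.17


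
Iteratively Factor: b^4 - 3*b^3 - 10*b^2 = (b)*(b^3 - 3*b^2 - 10*b) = b*(b + 2)*(b^2 - 5*b) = b^2*(b + 2)*(b - 5)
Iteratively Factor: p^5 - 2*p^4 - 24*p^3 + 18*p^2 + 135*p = (p - 3)*(p^4 + p^3 - 21*p^2 - 45*p) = p*(p - 3)*(p^3 + p^2 - 21*p - 45) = p*(p - 3)*(p + 3)*(p^2 - 2*p - 15) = p*(p - 3)*(p + 3)^2*(p - 5)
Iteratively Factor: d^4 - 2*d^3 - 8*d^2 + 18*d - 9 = (d - 1)*(d^3 - d^2 - 9*d + 9) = (d - 3)*(d - 1)*(d^2 + 2*d - 3) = (d - 3)*(d - 1)^2*(d + 3)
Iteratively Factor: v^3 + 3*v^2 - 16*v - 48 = (v + 4)*(v^2 - v - 12) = (v + 3)*(v + 4)*(v - 4)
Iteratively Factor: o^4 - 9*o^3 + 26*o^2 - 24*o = (o - 2)*(o^3 - 7*o^2 + 12*o) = (o - 3)*(o - 2)*(o^2 - 4*o) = (o - 4)*(o - 3)*(o - 2)*(o)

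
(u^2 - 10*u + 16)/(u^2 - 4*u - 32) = (u - 2)/(u + 4)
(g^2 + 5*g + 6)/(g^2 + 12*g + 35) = (g^2 + 5*g + 6)/(g^2 + 12*g + 35)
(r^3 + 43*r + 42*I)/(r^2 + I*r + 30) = (r^2 - 6*I*r + 7)/(r - 5*I)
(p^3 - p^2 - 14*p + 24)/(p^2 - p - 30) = (-p^3 + p^2 + 14*p - 24)/(-p^2 + p + 30)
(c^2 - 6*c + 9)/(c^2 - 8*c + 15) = (c - 3)/(c - 5)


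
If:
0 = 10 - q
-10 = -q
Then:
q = 10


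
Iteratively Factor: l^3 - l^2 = (l)*(l^2 - l) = l^2*(l - 1)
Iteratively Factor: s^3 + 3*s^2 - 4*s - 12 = (s + 2)*(s^2 + s - 6) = (s + 2)*(s + 3)*(s - 2)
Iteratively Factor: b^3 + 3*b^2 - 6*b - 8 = (b + 4)*(b^2 - b - 2) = (b + 1)*(b + 4)*(b - 2)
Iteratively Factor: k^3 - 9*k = (k)*(k^2 - 9) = k*(k + 3)*(k - 3)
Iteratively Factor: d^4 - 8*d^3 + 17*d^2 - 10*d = (d - 2)*(d^3 - 6*d^2 + 5*d) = (d - 5)*(d - 2)*(d^2 - d) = (d - 5)*(d - 2)*(d - 1)*(d)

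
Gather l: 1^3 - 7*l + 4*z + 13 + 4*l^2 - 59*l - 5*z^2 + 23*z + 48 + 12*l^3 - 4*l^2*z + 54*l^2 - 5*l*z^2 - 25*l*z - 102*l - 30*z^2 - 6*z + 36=12*l^3 + l^2*(58 - 4*z) + l*(-5*z^2 - 25*z - 168) - 35*z^2 + 21*z + 98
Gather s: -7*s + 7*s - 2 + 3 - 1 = 0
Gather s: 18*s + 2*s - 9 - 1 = 20*s - 10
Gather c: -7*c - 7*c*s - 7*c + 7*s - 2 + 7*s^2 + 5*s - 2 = c*(-7*s - 14) + 7*s^2 + 12*s - 4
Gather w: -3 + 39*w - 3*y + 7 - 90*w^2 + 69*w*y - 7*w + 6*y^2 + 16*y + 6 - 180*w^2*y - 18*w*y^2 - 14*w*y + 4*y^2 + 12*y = w^2*(-180*y - 90) + w*(-18*y^2 + 55*y + 32) + 10*y^2 + 25*y + 10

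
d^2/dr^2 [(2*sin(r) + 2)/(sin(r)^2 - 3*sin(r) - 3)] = 2*(-sin(r)^5 - 7*sin(r)^4 - 7*sin(r)^3 - 6*sin(r)^2 + 6)/(sin(r)^2 - 3*sin(r) - 3)^3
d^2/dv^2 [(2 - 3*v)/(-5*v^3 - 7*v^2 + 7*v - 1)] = 2*(225*v^5 + 15*v^4 - 308*v^3 - 174*v^2 + 261*v - 63)/(125*v^9 + 525*v^8 + 210*v^7 - 1052*v^6 - 84*v^5 + 966*v^4 - 622*v^3 + 168*v^2 - 21*v + 1)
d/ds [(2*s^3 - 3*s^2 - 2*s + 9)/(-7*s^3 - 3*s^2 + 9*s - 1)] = (-27*s^4 + 8*s^3 + 150*s^2 + 60*s - 79)/(49*s^6 + 42*s^5 - 117*s^4 - 40*s^3 + 87*s^2 - 18*s + 1)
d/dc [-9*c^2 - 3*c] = -18*c - 3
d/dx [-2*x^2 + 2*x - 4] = 2 - 4*x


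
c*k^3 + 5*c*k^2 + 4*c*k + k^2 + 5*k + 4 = (k + 1)*(k + 4)*(c*k + 1)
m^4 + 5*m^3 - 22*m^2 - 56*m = m*(m - 4)*(m + 2)*(m + 7)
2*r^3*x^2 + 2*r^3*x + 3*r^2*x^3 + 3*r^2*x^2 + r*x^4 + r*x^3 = x*(r + x)*(2*r + x)*(r*x + r)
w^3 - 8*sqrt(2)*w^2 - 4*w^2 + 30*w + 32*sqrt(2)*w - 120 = (w - 4)*(w - 5*sqrt(2))*(w - 3*sqrt(2))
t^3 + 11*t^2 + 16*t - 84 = (t - 2)*(t + 6)*(t + 7)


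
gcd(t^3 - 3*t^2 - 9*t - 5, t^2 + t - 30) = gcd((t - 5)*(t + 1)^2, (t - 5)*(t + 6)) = t - 5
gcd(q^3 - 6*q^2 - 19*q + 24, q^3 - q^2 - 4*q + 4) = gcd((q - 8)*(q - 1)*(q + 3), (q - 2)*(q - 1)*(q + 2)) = q - 1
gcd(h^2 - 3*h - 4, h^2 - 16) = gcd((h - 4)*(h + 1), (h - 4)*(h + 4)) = h - 4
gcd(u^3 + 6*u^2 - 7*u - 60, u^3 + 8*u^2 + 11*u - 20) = u^2 + 9*u + 20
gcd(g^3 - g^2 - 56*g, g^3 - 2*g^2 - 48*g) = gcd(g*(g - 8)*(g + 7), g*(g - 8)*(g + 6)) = g^2 - 8*g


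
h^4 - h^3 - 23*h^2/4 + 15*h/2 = h*(h - 2)*(h - 3/2)*(h + 5/2)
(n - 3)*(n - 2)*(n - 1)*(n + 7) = n^4 + n^3 - 31*n^2 + 71*n - 42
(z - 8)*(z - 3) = z^2 - 11*z + 24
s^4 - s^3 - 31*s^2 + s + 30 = (s - 6)*(s - 1)*(s + 1)*(s + 5)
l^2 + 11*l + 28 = (l + 4)*(l + 7)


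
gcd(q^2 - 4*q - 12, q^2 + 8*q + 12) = q + 2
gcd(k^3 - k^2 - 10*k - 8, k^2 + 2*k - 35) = 1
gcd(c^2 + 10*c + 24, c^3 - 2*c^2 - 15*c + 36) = c + 4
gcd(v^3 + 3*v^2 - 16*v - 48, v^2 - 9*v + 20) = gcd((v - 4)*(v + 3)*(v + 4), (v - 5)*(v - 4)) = v - 4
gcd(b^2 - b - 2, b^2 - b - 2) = b^2 - b - 2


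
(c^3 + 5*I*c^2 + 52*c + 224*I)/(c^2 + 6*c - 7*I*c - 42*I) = (c^2 + 12*I*c - 32)/(c + 6)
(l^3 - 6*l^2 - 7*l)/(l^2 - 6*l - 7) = l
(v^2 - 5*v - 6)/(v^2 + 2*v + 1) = (v - 6)/(v + 1)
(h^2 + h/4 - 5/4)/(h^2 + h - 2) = (h + 5/4)/(h + 2)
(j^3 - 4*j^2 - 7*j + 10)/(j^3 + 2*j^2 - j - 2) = (j - 5)/(j + 1)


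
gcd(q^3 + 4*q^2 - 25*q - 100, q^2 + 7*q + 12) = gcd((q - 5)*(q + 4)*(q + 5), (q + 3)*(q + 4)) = q + 4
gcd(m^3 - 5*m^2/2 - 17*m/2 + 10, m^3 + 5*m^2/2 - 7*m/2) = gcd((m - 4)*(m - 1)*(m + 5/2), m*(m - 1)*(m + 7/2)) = m - 1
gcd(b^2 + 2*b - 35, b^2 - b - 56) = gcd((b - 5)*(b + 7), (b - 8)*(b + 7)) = b + 7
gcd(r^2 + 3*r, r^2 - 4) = 1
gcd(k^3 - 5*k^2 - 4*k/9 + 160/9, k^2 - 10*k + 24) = k - 4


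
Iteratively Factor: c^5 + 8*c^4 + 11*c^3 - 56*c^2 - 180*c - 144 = (c - 3)*(c^4 + 11*c^3 + 44*c^2 + 76*c + 48) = (c - 3)*(c + 4)*(c^3 + 7*c^2 + 16*c + 12) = (c - 3)*(c + 2)*(c + 4)*(c^2 + 5*c + 6) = (c - 3)*(c + 2)*(c + 3)*(c + 4)*(c + 2)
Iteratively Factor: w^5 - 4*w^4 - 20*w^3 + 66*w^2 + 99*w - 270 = (w - 5)*(w^4 + w^3 - 15*w^2 - 9*w + 54) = (w - 5)*(w + 3)*(w^3 - 2*w^2 - 9*w + 18) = (w - 5)*(w - 3)*(w + 3)*(w^2 + w - 6) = (w - 5)*(w - 3)*(w + 3)^2*(w - 2)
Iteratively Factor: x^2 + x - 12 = (x - 3)*(x + 4)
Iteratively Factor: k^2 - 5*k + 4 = (k - 4)*(k - 1)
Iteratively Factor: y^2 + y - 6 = (y - 2)*(y + 3)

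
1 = 1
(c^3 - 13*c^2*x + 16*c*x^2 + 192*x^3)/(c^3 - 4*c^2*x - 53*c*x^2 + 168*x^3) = (-c^2 + 5*c*x + 24*x^2)/(-c^2 - 4*c*x + 21*x^2)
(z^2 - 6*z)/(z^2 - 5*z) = (z - 6)/(z - 5)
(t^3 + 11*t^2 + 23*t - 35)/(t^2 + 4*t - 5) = t + 7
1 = 1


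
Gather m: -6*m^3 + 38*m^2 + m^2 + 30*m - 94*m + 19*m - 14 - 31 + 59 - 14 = -6*m^3 + 39*m^2 - 45*m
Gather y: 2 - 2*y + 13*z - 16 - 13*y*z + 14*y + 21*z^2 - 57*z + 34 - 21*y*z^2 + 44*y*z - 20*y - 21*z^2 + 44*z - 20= y*(-21*z^2 + 31*z - 8)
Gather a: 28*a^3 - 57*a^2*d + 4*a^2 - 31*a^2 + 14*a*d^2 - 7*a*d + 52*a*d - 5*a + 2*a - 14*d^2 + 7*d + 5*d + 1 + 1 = 28*a^3 + a^2*(-57*d - 27) + a*(14*d^2 + 45*d - 3) - 14*d^2 + 12*d + 2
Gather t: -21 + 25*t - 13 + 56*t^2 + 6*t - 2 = 56*t^2 + 31*t - 36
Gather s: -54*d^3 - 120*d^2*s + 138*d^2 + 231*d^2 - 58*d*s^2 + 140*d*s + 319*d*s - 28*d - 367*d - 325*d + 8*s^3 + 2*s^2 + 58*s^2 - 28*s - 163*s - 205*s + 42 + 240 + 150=-54*d^3 + 369*d^2 - 720*d + 8*s^3 + s^2*(60 - 58*d) + s*(-120*d^2 + 459*d - 396) + 432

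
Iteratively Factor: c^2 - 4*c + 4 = (c - 2)*(c - 2)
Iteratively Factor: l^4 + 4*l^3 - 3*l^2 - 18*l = (l)*(l^3 + 4*l^2 - 3*l - 18) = l*(l - 2)*(l^2 + 6*l + 9) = l*(l - 2)*(l + 3)*(l + 3)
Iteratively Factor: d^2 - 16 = (d + 4)*(d - 4)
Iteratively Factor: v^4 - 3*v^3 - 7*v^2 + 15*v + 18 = (v - 3)*(v^3 - 7*v - 6) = (v - 3)*(v + 1)*(v^2 - v - 6) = (v - 3)*(v + 1)*(v + 2)*(v - 3)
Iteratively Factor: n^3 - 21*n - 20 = (n - 5)*(n^2 + 5*n + 4) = (n - 5)*(n + 1)*(n + 4)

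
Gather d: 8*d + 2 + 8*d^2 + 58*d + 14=8*d^2 + 66*d + 16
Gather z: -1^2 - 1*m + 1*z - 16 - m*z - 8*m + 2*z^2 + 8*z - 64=-9*m + 2*z^2 + z*(9 - m) - 81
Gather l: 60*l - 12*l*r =l*(60 - 12*r)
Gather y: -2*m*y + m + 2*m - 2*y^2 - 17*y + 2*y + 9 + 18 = 3*m - 2*y^2 + y*(-2*m - 15) + 27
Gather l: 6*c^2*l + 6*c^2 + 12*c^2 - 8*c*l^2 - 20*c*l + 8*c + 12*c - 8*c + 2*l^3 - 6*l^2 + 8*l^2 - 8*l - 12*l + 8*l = 18*c^2 + 12*c + 2*l^3 + l^2*(2 - 8*c) + l*(6*c^2 - 20*c - 12)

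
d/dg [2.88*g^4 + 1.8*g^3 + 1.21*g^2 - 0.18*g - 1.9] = 11.52*g^3 + 5.4*g^2 + 2.42*g - 0.18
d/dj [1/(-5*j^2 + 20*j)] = 2*(j - 2)/(5*j^2*(j - 4)^2)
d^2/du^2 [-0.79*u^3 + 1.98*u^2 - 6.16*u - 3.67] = 3.96 - 4.74*u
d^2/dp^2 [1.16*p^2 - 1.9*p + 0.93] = 2.32000000000000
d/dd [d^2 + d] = 2*d + 1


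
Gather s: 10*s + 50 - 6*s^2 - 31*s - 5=-6*s^2 - 21*s + 45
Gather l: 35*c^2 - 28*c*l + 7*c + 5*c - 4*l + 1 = 35*c^2 + 12*c + l*(-28*c - 4) + 1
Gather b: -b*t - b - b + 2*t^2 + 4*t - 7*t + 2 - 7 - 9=b*(-t - 2) + 2*t^2 - 3*t - 14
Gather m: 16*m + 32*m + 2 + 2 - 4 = 48*m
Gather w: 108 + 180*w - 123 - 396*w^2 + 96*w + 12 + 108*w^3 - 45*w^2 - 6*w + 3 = 108*w^3 - 441*w^2 + 270*w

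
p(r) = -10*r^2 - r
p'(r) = -20*r - 1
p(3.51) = -126.71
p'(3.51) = -71.20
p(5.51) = -309.11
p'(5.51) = -111.20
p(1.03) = -11.64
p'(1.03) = -21.60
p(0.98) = -10.58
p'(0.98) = -20.60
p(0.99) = -10.79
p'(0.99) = -20.80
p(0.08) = -0.14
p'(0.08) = -2.60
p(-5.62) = -310.22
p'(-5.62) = 111.40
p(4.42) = -199.78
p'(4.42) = -89.40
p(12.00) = -1452.00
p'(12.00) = -241.00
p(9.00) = -819.00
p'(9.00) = -181.00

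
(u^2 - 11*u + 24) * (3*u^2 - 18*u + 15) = 3*u^4 - 51*u^3 + 285*u^2 - 597*u + 360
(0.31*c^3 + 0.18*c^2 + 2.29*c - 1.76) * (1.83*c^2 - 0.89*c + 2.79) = 0.5673*c^5 + 0.0535*c^4 + 4.8954*c^3 - 4.7567*c^2 + 7.9555*c - 4.9104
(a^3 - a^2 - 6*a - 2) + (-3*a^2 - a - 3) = a^3 - 4*a^2 - 7*a - 5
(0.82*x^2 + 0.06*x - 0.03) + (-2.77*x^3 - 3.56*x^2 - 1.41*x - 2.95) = -2.77*x^3 - 2.74*x^2 - 1.35*x - 2.98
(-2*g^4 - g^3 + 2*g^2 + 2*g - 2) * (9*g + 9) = -18*g^5 - 27*g^4 + 9*g^3 + 36*g^2 - 18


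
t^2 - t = t*(t - 1)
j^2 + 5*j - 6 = (j - 1)*(j + 6)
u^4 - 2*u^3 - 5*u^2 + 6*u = u*(u - 3)*(u - 1)*(u + 2)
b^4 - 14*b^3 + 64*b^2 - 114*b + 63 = (b - 7)*(b - 3)^2*(b - 1)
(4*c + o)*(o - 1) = 4*c*o - 4*c + o^2 - o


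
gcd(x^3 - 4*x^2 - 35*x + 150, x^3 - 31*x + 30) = x^2 + x - 30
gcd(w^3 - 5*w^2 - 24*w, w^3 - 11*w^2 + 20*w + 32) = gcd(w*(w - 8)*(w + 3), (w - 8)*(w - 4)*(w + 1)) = w - 8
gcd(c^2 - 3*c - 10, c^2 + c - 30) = c - 5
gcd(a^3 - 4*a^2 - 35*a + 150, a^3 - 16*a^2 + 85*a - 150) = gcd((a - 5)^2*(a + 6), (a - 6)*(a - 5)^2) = a^2 - 10*a + 25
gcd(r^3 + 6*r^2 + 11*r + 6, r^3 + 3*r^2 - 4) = r + 2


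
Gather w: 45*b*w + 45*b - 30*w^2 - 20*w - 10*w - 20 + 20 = 45*b - 30*w^2 + w*(45*b - 30)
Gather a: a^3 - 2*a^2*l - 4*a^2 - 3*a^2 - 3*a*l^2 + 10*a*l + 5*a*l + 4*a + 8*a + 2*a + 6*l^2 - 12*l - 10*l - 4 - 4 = a^3 + a^2*(-2*l - 7) + a*(-3*l^2 + 15*l + 14) + 6*l^2 - 22*l - 8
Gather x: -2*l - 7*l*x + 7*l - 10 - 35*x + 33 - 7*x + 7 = 5*l + x*(-7*l - 42) + 30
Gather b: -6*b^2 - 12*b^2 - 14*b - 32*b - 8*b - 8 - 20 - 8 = -18*b^2 - 54*b - 36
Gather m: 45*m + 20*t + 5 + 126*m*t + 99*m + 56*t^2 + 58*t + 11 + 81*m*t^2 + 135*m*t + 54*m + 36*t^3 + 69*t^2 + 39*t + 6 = m*(81*t^2 + 261*t + 198) + 36*t^3 + 125*t^2 + 117*t + 22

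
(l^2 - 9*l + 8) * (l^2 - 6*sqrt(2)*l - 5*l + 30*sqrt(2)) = l^4 - 14*l^3 - 6*sqrt(2)*l^3 + 53*l^2 + 84*sqrt(2)*l^2 - 318*sqrt(2)*l - 40*l + 240*sqrt(2)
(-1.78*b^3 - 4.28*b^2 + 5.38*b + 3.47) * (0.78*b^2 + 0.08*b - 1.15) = -1.3884*b^5 - 3.4808*b^4 + 5.901*b^3 + 8.059*b^2 - 5.9094*b - 3.9905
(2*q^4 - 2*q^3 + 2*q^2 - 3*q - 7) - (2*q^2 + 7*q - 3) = 2*q^4 - 2*q^3 - 10*q - 4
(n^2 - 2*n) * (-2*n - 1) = -2*n^3 + 3*n^2 + 2*n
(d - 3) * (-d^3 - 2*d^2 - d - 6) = -d^4 + d^3 + 5*d^2 - 3*d + 18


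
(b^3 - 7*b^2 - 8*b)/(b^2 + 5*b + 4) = b*(b - 8)/(b + 4)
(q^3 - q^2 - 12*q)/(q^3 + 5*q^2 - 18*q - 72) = q/(q + 6)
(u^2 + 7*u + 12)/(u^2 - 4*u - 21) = (u + 4)/(u - 7)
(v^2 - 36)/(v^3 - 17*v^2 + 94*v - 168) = (v + 6)/(v^2 - 11*v + 28)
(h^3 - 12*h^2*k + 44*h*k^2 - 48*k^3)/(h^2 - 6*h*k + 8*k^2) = h - 6*k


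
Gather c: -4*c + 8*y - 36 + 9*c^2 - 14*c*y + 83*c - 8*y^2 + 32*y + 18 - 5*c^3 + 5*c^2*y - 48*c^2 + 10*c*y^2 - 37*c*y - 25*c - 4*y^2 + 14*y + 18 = -5*c^3 + c^2*(5*y - 39) + c*(10*y^2 - 51*y + 54) - 12*y^2 + 54*y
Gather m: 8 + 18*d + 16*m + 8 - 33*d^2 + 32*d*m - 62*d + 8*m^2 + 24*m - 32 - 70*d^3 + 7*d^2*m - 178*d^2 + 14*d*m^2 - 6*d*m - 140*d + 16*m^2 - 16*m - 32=-70*d^3 - 211*d^2 - 184*d + m^2*(14*d + 24) + m*(7*d^2 + 26*d + 24) - 48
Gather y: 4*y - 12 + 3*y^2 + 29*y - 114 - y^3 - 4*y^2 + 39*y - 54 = -y^3 - y^2 + 72*y - 180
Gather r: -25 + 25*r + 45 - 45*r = 20 - 20*r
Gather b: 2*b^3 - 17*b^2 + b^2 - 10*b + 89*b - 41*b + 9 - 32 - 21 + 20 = 2*b^3 - 16*b^2 + 38*b - 24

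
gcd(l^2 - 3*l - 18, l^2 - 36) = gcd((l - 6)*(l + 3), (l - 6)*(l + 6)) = l - 6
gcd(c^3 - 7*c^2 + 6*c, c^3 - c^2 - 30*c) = c^2 - 6*c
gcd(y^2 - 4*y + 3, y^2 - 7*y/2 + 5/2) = y - 1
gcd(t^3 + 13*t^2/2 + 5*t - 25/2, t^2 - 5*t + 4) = t - 1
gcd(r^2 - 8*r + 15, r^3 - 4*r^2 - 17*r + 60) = r^2 - 8*r + 15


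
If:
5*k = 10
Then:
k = 2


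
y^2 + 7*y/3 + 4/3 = (y + 1)*(y + 4/3)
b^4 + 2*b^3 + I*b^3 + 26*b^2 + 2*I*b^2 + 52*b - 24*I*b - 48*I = (b + 2)*(b - 4*I)*(b - I)*(b + 6*I)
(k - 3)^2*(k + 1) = k^3 - 5*k^2 + 3*k + 9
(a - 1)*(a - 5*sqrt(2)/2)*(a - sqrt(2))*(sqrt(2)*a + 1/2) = sqrt(2)*a^4 - 13*a^3/2 - sqrt(2)*a^3 + 13*sqrt(2)*a^2/4 + 13*a^2/2 - 13*sqrt(2)*a/4 + 5*a/2 - 5/2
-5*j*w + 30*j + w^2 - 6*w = (-5*j + w)*(w - 6)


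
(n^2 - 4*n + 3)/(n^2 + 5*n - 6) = (n - 3)/(n + 6)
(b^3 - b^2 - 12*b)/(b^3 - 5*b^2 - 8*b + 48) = b/(b - 4)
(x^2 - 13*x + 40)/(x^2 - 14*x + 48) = (x - 5)/(x - 6)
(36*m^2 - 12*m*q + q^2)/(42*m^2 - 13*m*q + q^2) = (-6*m + q)/(-7*m + q)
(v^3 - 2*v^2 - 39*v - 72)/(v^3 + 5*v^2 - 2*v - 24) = (v^2 - 5*v - 24)/(v^2 + 2*v - 8)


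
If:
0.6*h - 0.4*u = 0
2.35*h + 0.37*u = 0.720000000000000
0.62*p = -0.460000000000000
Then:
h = 0.25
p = -0.74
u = 0.37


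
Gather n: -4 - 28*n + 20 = 16 - 28*n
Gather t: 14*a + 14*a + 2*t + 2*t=28*a + 4*t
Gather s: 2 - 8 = -6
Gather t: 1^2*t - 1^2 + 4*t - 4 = 5*t - 5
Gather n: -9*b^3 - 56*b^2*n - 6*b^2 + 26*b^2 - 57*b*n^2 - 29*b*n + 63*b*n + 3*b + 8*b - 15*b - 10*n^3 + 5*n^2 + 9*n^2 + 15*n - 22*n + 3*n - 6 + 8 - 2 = -9*b^3 + 20*b^2 - 4*b - 10*n^3 + n^2*(14 - 57*b) + n*(-56*b^2 + 34*b - 4)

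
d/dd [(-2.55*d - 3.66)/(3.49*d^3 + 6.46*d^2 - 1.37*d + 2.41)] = (17.799*d^3 + 54.7932*d^2 + 47.2872*d - 11.1597)/(12.1801*d^6 + 45.0908*d^5 + 32.169*d^4 - 0.878599999999999*d^3 + 33.0141*d^2 - 6.6034*d + 5.8081)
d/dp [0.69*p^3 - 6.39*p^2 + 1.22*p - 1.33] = 2.07*p^2 - 12.78*p + 1.22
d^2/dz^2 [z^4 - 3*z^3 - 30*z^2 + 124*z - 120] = 12*z^2 - 18*z - 60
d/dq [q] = 1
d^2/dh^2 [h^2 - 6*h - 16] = 2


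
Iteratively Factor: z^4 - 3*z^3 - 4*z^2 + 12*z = (z)*(z^3 - 3*z^2 - 4*z + 12) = z*(z + 2)*(z^2 - 5*z + 6) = z*(z - 3)*(z + 2)*(z - 2)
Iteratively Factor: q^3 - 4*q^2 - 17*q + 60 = (q - 3)*(q^2 - q - 20) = (q - 3)*(q + 4)*(q - 5)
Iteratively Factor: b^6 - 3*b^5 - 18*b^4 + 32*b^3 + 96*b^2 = (b - 4)*(b^5 + b^4 - 14*b^3 - 24*b^2) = (b - 4)^2*(b^4 + 5*b^3 + 6*b^2) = (b - 4)^2*(b + 3)*(b^3 + 2*b^2) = b*(b - 4)^2*(b + 3)*(b^2 + 2*b) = b*(b - 4)^2*(b + 2)*(b + 3)*(b)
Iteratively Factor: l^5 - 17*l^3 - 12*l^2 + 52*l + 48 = (l + 3)*(l^4 - 3*l^3 - 8*l^2 + 12*l + 16) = (l + 2)*(l + 3)*(l^3 - 5*l^2 + 2*l + 8) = (l + 1)*(l + 2)*(l + 3)*(l^2 - 6*l + 8) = (l - 2)*(l + 1)*(l + 2)*(l + 3)*(l - 4)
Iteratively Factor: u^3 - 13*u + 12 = (u + 4)*(u^2 - 4*u + 3) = (u - 1)*(u + 4)*(u - 3)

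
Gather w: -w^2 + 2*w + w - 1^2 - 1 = -w^2 + 3*w - 2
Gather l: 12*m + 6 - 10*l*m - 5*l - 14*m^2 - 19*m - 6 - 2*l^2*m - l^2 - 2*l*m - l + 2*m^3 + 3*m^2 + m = l^2*(-2*m - 1) + l*(-12*m - 6) + 2*m^3 - 11*m^2 - 6*m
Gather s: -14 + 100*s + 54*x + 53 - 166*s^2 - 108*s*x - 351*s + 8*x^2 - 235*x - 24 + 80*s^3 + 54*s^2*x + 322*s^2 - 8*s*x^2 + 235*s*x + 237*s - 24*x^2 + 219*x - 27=80*s^3 + s^2*(54*x + 156) + s*(-8*x^2 + 127*x - 14) - 16*x^2 + 38*x - 12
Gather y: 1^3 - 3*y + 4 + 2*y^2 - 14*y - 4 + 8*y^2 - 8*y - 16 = 10*y^2 - 25*y - 15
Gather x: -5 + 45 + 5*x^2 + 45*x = 5*x^2 + 45*x + 40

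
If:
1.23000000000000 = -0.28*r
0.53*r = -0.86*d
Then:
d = 2.71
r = -4.39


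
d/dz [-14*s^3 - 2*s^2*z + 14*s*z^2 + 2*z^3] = -2*s^2 + 28*s*z + 6*z^2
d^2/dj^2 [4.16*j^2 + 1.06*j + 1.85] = 8.32000000000000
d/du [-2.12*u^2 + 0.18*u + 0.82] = 0.18 - 4.24*u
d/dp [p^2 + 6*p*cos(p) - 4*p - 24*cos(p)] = -6*p*sin(p) + 2*p + 24*sin(p) + 6*cos(p) - 4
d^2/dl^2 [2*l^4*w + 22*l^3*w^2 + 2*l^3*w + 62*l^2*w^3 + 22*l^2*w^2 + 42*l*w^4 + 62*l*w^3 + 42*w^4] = 4*w*(6*l^2 + 33*l*w + 3*l + 31*w^2 + 11*w)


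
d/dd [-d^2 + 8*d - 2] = 8 - 2*d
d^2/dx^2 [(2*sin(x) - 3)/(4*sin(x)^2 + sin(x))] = (-32*sin(x)^2 + 200*sin(x) + 100 - 285/sin(x) - 72/sin(x)^2 - 6/sin(x)^3)/(4*sin(x) + 1)^3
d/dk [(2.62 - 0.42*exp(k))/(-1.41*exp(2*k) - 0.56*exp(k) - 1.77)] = (-0.5922*exp(2*k) + 7.3884*exp(k) + 2.2106)*exp(k)/(1.9881*exp(4*k) + 1.5792*exp(3*k) + 5.305*exp(2*k) + 1.9824*exp(k) + 3.1329)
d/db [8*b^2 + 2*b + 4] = 16*b + 2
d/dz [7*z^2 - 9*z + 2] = 14*z - 9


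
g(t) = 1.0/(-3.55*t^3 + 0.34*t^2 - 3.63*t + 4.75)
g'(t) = 1.0*(10.65*t^2 - 0.68*t + 3.63)/(-3.55*t^3 + 0.34*t^2 - 3.63*t + 4.75)^2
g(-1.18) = 0.07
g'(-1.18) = 0.08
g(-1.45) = 0.05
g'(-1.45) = 0.06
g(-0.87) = 0.10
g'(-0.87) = 0.11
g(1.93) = -0.04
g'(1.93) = 0.06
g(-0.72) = 0.11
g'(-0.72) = 0.12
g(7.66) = -0.00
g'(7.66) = 0.00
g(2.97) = -0.01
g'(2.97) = 0.01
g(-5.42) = 0.00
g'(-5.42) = 0.00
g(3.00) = -0.01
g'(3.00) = 0.01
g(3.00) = -0.01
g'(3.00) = 0.01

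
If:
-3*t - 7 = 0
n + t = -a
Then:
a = 7/3 - n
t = -7/3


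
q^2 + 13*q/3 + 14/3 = (q + 2)*(q + 7/3)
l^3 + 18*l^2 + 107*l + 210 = (l + 5)*(l + 6)*(l + 7)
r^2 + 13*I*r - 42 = (r + 6*I)*(r + 7*I)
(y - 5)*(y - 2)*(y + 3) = y^3 - 4*y^2 - 11*y + 30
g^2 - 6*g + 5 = (g - 5)*(g - 1)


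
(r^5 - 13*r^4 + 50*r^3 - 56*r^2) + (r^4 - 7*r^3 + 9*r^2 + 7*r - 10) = r^5 - 12*r^4 + 43*r^3 - 47*r^2 + 7*r - 10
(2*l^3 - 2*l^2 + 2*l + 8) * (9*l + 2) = 18*l^4 - 14*l^3 + 14*l^2 + 76*l + 16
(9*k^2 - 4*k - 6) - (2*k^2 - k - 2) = 7*k^2 - 3*k - 4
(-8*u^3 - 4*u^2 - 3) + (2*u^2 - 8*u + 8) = -8*u^3 - 2*u^2 - 8*u + 5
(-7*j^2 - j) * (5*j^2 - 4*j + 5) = -35*j^4 + 23*j^3 - 31*j^2 - 5*j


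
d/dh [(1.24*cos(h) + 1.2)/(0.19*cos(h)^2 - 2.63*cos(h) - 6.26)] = (0.2356*cos(h)^2 + 0.456*cos(h) + 4.6064)*sin(h)/(0.0361*cos(h)^4 - 0.9994*cos(h)^3 + 4.5381*cos(h)^2 + 32.9276*cos(h) + 39.1876)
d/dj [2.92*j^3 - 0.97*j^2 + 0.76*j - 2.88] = 8.76*j^2 - 1.94*j + 0.76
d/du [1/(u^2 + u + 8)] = (-2*u - 1)/(u^2 + u + 8)^2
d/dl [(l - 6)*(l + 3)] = 2*l - 3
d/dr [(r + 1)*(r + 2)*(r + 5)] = 3*r^2 + 16*r + 17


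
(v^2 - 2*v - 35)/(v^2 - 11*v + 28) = (v + 5)/(v - 4)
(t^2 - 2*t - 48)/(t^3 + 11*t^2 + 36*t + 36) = (t - 8)/(t^2 + 5*t + 6)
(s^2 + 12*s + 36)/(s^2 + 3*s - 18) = (s + 6)/(s - 3)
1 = 1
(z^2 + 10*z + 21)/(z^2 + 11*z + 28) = (z + 3)/(z + 4)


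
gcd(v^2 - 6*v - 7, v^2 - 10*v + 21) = v - 7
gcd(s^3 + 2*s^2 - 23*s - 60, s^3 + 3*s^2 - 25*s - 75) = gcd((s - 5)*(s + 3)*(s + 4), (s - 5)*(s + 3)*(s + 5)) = s^2 - 2*s - 15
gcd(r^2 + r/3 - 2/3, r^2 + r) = r + 1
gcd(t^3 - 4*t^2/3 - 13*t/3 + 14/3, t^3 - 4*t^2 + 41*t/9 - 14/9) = t^2 - 10*t/3 + 7/3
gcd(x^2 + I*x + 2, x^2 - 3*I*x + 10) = x + 2*I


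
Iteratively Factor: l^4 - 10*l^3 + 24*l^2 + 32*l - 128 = (l - 4)*(l^3 - 6*l^2 + 32) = (l - 4)*(l + 2)*(l^2 - 8*l + 16) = (l - 4)^2*(l + 2)*(l - 4)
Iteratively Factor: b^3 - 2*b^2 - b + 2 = (b - 1)*(b^2 - b - 2) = (b - 2)*(b - 1)*(b + 1)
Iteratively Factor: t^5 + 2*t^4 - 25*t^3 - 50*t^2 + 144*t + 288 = (t - 3)*(t^4 + 5*t^3 - 10*t^2 - 80*t - 96) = (t - 4)*(t - 3)*(t^3 + 9*t^2 + 26*t + 24) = (t - 4)*(t - 3)*(t + 3)*(t^2 + 6*t + 8) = (t - 4)*(t - 3)*(t + 3)*(t + 4)*(t + 2)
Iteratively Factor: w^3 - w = (w - 1)*(w^2 + w) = w*(w - 1)*(w + 1)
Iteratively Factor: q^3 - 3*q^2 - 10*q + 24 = (q - 2)*(q^2 - q - 12) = (q - 4)*(q - 2)*(q + 3)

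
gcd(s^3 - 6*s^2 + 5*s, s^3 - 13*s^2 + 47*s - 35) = s^2 - 6*s + 5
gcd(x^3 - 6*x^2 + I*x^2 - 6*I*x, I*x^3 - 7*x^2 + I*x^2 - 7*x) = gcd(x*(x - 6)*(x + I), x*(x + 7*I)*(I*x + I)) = x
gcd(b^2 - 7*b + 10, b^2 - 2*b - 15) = b - 5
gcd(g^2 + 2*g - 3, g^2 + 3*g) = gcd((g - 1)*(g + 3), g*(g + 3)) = g + 3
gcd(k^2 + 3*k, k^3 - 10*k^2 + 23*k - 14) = 1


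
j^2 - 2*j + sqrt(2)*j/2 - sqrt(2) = (j - 2)*(j + sqrt(2)/2)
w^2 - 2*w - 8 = (w - 4)*(w + 2)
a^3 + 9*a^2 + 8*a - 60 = (a - 2)*(a + 5)*(a + 6)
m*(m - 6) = m^2 - 6*m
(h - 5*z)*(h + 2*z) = h^2 - 3*h*z - 10*z^2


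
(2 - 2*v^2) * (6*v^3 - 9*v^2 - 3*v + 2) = -12*v^5 + 18*v^4 + 18*v^3 - 22*v^2 - 6*v + 4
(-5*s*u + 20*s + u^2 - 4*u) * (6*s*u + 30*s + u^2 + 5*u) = -30*s^2*u^2 - 30*s^2*u + 600*s^2 + s*u^3 + s*u^2 - 20*s*u + u^4 + u^3 - 20*u^2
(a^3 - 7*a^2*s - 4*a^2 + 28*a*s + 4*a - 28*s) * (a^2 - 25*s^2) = a^5 - 7*a^4*s - 4*a^4 - 25*a^3*s^2 + 28*a^3*s + 4*a^3 + 175*a^2*s^3 + 100*a^2*s^2 - 28*a^2*s - 700*a*s^3 - 100*a*s^2 + 700*s^3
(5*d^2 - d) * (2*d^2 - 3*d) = 10*d^4 - 17*d^3 + 3*d^2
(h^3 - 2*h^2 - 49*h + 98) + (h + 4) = h^3 - 2*h^2 - 48*h + 102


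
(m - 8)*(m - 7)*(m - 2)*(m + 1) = m^4 - 16*m^3 + 69*m^2 - 26*m - 112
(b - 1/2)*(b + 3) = b^2 + 5*b/2 - 3/2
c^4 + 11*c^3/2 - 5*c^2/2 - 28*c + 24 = (c - 3/2)*(c - 1)*(c + 4)^2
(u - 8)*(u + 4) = u^2 - 4*u - 32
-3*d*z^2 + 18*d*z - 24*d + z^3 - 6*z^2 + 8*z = (-3*d + z)*(z - 4)*(z - 2)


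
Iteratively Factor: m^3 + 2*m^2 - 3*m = (m + 3)*(m^2 - m) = (m - 1)*(m + 3)*(m)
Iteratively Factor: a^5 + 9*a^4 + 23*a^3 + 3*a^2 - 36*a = (a + 3)*(a^4 + 6*a^3 + 5*a^2 - 12*a) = a*(a + 3)*(a^3 + 6*a^2 + 5*a - 12) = a*(a - 1)*(a + 3)*(a^2 + 7*a + 12) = a*(a - 1)*(a + 3)^2*(a + 4)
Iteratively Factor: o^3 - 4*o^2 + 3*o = (o - 1)*(o^2 - 3*o) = o*(o - 1)*(o - 3)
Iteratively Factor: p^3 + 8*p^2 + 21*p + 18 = (p + 3)*(p^2 + 5*p + 6) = (p + 2)*(p + 3)*(p + 3)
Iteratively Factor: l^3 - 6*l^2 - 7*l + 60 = (l - 4)*(l^2 - 2*l - 15) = (l - 5)*(l - 4)*(l + 3)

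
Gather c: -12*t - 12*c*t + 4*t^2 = -12*c*t + 4*t^2 - 12*t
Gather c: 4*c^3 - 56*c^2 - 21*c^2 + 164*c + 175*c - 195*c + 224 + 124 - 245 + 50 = 4*c^3 - 77*c^2 + 144*c + 153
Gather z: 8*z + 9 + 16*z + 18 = 24*z + 27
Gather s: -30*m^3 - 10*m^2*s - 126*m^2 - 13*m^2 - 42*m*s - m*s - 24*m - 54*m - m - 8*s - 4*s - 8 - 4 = -30*m^3 - 139*m^2 - 79*m + s*(-10*m^2 - 43*m - 12) - 12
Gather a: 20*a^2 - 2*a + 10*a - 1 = 20*a^2 + 8*a - 1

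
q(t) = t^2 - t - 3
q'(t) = 2*t - 1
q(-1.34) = 0.14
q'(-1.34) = -3.68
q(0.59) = -3.24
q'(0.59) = 0.18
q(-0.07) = -2.93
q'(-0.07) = -1.14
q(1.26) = -2.67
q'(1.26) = 1.52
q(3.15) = 3.77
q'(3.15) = 5.30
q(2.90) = 2.51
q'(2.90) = 4.80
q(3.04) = 3.20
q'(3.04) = 5.08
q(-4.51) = 21.85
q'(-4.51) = -10.02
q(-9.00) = 87.00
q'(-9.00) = -19.00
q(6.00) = 27.00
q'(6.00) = 11.00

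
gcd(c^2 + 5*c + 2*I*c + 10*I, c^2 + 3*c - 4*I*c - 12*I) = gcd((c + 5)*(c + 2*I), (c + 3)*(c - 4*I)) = 1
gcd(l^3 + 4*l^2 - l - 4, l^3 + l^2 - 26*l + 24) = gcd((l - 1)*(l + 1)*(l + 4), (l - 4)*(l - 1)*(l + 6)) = l - 1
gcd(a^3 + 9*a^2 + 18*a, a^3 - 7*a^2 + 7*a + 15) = 1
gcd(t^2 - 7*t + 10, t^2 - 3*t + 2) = t - 2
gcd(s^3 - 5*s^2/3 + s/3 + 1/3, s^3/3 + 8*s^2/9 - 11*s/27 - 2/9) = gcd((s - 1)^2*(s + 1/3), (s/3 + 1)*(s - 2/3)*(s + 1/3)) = s + 1/3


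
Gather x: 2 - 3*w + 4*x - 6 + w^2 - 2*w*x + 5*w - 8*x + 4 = w^2 + 2*w + x*(-2*w - 4)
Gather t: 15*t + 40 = 15*t + 40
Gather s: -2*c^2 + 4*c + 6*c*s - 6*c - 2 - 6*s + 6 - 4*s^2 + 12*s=-2*c^2 - 2*c - 4*s^2 + s*(6*c + 6) + 4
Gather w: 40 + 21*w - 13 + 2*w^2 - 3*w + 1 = 2*w^2 + 18*w + 28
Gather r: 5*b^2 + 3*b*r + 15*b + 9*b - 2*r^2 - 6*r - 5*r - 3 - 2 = 5*b^2 + 24*b - 2*r^2 + r*(3*b - 11) - 5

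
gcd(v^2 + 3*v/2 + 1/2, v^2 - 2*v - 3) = v + 1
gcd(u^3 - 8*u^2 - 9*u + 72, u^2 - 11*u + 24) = u^2 - 11*u + 24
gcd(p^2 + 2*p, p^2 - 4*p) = p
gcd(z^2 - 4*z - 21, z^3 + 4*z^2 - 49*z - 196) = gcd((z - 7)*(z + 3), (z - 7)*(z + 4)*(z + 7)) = z - 7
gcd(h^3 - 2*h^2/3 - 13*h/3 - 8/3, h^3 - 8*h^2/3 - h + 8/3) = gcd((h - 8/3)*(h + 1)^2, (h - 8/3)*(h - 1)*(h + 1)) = h^2 - 5*h/3 - 8/3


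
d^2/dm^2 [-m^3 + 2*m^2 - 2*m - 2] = 4 - 6*m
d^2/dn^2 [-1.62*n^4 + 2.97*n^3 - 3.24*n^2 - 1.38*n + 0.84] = -19.44*n^2 + 17.82*n - 6.48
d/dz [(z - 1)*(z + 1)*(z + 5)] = 3*z^2 + 10*z - 1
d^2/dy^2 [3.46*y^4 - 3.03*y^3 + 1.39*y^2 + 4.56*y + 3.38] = 41.52*y^2 - 18.18*y + 2.78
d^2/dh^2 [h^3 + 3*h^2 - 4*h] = 6*h + 6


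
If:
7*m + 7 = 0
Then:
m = -1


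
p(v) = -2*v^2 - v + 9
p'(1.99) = -8.96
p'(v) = -4*v - 1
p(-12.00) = -267.00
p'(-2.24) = 7.96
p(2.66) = -7.81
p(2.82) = -9.72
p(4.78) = -41.48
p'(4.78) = -20.12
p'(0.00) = -1.00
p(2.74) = -8.76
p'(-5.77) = 22.08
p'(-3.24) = 11.96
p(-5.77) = -51.82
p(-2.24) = 1.20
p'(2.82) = -12.28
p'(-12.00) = 47.00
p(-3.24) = -8.76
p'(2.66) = -11.64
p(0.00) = 9.00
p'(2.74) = -11.96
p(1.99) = -0.91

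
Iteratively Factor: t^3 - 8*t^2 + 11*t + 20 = (t - 5)*(t^2 - 3*t - 4) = (t - 5)*(t + 1)*(t - 4)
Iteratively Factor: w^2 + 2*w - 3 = (w - 1)*(w + 3)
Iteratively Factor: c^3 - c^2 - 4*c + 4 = (c - 2)*(c^2 + c - 2) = (c - 2)*(c + 2)*(c - 1)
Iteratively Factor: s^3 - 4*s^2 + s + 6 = (s + 1)*(s^2 - 5*s + 6) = (s - 3)*(s + 1)*(s - 2)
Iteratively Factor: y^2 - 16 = (y - 4)*(y + 4)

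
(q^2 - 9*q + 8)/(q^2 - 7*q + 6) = (q - 8)/(q - 6)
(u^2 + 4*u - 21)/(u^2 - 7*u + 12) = (u + 7)/(u - 4)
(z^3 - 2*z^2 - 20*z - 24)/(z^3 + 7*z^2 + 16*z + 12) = (z - 6)/(z + 3)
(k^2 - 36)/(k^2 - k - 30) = (k + 6)/(k + 5)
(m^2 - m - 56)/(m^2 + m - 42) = (m - 8)/(m - 6)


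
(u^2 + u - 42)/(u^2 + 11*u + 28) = (u - 6)/(u + 4)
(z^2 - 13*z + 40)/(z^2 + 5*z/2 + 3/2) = 2*(z^2 - 13*z + 40)/(2*z^2 + 5*z + 3)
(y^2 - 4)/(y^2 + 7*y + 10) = (y - 2)/(y + 5)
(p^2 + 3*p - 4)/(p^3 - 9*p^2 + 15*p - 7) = (p + 4)/(p^2 - 8*p + 7)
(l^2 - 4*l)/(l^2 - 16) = l/(l + 4)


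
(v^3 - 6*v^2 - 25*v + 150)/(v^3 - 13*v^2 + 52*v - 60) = (v + 5)/(v - 2)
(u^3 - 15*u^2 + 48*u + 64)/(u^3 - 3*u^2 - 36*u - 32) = (u - 8)/(u + 4)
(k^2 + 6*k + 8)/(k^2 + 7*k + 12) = (k + 2)/(k + 3)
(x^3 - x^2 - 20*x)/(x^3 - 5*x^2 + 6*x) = (x^2 - x - 20)/(x^2 - 5*x + 6)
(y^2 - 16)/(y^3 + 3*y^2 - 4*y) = (y - 4)/(y*(y - 1))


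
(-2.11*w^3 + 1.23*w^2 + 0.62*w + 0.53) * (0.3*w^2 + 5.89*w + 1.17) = -0.633*w^5 - 12.0589*w^4 + 4.962*w^3 + 5.2499*w^2 + 3.8471*w + 0.6201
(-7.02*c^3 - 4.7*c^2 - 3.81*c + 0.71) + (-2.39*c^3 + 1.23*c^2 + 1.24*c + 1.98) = -9.41*c^3 - 3.47*c^2 - 2.57*c + 2.69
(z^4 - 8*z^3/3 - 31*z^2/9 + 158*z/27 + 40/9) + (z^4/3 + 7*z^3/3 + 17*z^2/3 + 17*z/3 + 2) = 4*z^4/3 - z^3/3 + 20*z^2/9 + 311*z/27 + 58/9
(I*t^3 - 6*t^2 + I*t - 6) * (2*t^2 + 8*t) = 2*I*t^5 - 12*t^4 + 8*I*t^4 - 48*t^3 + 2*I*t^3 - 12*t^2 + 8*I*t^2 - 48*t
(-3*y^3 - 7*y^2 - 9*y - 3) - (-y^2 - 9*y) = -3*y^3 - 6*y^2 - 3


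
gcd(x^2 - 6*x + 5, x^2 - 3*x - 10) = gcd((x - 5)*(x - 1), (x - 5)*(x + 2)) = x - 5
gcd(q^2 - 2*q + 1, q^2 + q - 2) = q - 1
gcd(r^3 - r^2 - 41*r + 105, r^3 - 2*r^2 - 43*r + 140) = r^2 + 2*r - 35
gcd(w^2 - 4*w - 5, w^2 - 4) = 1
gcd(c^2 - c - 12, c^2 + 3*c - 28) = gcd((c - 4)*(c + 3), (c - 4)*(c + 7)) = c - 4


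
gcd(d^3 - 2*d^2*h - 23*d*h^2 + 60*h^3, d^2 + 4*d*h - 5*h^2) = d + 5*h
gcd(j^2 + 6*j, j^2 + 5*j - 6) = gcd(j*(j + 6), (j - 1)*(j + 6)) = j + 6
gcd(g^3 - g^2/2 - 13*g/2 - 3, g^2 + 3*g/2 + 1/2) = g + 1/2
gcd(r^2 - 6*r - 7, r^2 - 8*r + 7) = r - 7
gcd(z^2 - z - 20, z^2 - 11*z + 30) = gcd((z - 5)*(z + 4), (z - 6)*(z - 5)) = z - 5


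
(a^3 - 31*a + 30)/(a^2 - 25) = (a^2 + 5*a - 6)/(a + 5)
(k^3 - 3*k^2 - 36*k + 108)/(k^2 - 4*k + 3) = (k^2 - 36)/(k - 1)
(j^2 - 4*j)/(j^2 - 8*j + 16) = j/(j - 4)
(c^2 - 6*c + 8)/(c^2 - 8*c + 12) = (c - 4)/(c - 6)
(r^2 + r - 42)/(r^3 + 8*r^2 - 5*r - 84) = (r - 6)/(r^2 + r - 12)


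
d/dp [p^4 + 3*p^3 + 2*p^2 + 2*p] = 4*p^3 + 9*p^2 + 4*p + 2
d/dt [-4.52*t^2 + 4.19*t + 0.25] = 4.19 - 9.04*t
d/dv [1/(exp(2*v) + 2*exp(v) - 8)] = -2*(exp(v) + 1)*exp(v)/(exp(2*v) + 2*exp(v) - 8)^2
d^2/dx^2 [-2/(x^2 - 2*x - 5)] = 4*(-x^2 + 2*x + 4*(x - 1)^2 + 5)/(-x^2 + 2*x + 5)^3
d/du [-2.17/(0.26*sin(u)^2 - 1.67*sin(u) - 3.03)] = (1.1284*sin(u) - 3.6239)*cos(u)/(-0.26*sin(u)^2 + 1.67*sin(u) + 3.03)^2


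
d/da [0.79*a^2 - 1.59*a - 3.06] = 1.58*a - 1.59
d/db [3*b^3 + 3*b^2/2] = 3*b*(3*b + 1)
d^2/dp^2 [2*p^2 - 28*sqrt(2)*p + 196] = 4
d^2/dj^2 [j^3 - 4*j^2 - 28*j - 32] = 6*j - 8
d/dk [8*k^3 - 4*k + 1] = 24*k^2 - 4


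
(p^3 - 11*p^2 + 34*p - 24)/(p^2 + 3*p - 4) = (p^2 - 10*p + 24)/(p + 4)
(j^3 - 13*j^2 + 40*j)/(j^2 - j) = (j^2 - 13*j + 40)/(j - 1)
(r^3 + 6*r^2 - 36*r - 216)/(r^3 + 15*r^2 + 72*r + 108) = (r - 6)/(r + 3)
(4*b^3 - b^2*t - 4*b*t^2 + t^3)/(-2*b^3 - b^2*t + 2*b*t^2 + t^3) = (-4*b + t)/(2*b + t)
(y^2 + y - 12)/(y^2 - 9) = (y + 4)/(y + 3)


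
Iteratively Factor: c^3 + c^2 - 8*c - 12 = (c - 3)*(c^2 + 4*c + 4) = (c - 3)*(c + 2)*(c + 2)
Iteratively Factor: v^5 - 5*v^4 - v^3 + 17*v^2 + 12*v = (v - 4)*(v^4 - v^3 - 5*v^2 - 3*v) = (v - 4)*(v + 1)*(v^3 - 2*v^2 - 3*v) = v*(v - 4)*(v + 1)*(v^2 - 2*v - 3) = v*(v - 4)*(v + 1)^2*(v - 3)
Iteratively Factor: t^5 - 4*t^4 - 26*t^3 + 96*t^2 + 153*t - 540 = (t - 3)*(t^4 - t^3 - 29*t^2 + 9*t + 180) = (t - 3)^2*(t^3 + 2*t^2 - 23*t - 60) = (t - 3)^2*(t + 4)*(t^2 - 2*t - 15) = (t - 3)^2*(t + 3)*(t + 4)*(t - 5)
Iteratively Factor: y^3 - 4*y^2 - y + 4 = (y + 1)*(y^2 - 5*y + 4) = (y - 4)*(y + 1)*(y - 1)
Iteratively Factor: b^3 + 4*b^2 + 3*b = (b)*(b^2 + 4*b + 3) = b*(b + 3)*(b + 1)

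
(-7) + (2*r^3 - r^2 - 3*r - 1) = 2*r^3 - r^2 - 3*r - 8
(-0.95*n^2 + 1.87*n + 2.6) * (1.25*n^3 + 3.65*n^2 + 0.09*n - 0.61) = -1.1875*n^5 - 1.13*n^4 + 9.99*n^3 + 10.2378*n^2 - 0.9067*n - 1.586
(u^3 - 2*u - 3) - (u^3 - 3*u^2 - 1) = 3*u^2 - 2*u - 2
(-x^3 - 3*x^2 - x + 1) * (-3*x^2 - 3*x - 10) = 3*x^5 + 12*x^4 + 22*x^3 + 30*x^2 + 7*x - 10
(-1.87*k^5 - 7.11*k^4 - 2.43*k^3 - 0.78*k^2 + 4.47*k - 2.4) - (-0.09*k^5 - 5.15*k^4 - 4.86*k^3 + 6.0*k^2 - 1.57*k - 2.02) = -1.78*k^5 - 1.96*k^4 + 2.43*k^3 - 6.78*k^2 + 6.04*k - 0.38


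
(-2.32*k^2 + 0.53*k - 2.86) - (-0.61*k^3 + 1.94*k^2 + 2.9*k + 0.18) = 0.61*k^3 - 4.26*k^2 - 2.37*k - 3.04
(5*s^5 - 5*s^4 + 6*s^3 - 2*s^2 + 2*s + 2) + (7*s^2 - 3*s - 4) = 5*s^5 - 5*s^4 + 6*s^3 + 5*s^2 - s - 2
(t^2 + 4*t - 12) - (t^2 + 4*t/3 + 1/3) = 8*t/3 - 37/3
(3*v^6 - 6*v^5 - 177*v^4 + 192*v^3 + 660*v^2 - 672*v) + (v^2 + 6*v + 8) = 3*v^6 - 6*v^5 - 177*v^4 + 192*v^3 + 661*v^2 - 666*v + 8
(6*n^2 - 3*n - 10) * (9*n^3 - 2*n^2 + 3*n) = 54*n^5 - 39*n^4 - 66*n^3 + 11*n^2 - 30*n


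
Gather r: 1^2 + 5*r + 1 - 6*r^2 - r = -6*r^2 + 4*r + 2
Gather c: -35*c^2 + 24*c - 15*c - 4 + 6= -35*c^2 + 9*c + 2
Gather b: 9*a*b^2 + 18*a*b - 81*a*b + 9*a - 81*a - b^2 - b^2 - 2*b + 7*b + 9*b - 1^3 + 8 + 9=-72*a + b^2*(9*a - 2) + b*(14 - 63*a) + 16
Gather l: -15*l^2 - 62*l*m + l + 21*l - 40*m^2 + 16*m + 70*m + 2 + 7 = -15*l^2 + l*(22 - 62*m) - 40*m^2 + 86*m + 9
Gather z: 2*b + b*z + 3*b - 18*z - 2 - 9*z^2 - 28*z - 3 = 5*b - 9*z^2 + z*(b - 46) - 5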